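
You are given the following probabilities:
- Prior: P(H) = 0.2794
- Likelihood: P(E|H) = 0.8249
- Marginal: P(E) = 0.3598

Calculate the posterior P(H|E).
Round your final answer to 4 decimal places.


Using Bayes' theorem:

P(H|E) = P(E|H) × P(H) / P(E)
       = 0.8249 × 0.2794 / 0.3598
       = 0.23047706 / 0.3598
       = 0.6406

The evidence strengthens our belief in H.
Prior: 0.2794 → Posterior: 0.6406


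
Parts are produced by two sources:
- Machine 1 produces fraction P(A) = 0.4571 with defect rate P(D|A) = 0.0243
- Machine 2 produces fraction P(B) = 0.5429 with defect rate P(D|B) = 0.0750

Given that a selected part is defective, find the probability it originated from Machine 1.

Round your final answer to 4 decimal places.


Let A = from Machine 1, D = defective

Given:
- P(A) = 0.4571, P(B) = 0.5429
- P(D|A) = 0.0243, P(D|B) = 0.0750

Step 1: Find P(D)
P(D) = P(D|A)P(A) + P(D|B)P(B)
     = 0.0243 × 0.4571 + 0.0750 × 0.5429
     = 0.01110753 + 0.04071750
     = 0.05182503

Step 2: Apply Bayes' theorem
P(A|D) = P(D|A)P(A) / P(D)
       = 0.01110753 / 0.05182503
       = 0.2143


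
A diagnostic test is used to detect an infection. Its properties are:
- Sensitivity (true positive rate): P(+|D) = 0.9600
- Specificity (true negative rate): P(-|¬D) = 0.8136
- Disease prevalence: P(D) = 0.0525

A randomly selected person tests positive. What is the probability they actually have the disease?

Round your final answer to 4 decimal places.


Let D = has disease, + = positive test

Given:
- P(D) = 0.0525 (prevalence)
- P(+|D) = 0.9600 (sensitivity)
- P(-|¬D) = 0.8136 (specificity)
- P(+|¬D) = 0.1864 (false positive rate = 1 - specificity)

Step 1: Find P(+)
P(+) = P(+|D)P(D) + P(+|¬D)P(¬D)
     = 0.9600 × 0.0525 + 0.1864 × 0.9475
     = 0.05040000 + 0.17661400
     = 0.22701400

Step 2: Apply Bayes' theorem for P(D|+)
P(D|+) = P(+|D)P(D) / P(+)
       = 0.05040000 / 0.22701400
       = 0.2220


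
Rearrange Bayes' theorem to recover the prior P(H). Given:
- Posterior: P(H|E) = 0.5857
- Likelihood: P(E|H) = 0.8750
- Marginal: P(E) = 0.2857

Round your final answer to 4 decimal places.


From Bayes' theorem: P(H|E) = P(E|H) × P(H) / P(E)

Rearranging for P(H):
P(H) = P(H|E) × P(E) / P(E|H)
     = 0.5857 × 0.2857 / 0.8750
     = 0.16733449 / 0.8750
     = 0.1912


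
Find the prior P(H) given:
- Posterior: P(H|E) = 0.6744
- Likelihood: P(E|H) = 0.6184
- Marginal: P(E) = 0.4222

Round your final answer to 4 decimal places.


From Bayes' theorem: P(H|E) = P(E|H) × P(H) / P(E)

Rearranging for P(H):
P(H) = P(H|E) × P(E) / P(E|H)
     = 0.6744 × 0.4222 / 0.6184
     = 0.28473168 / 0.6184
     = 0.4604


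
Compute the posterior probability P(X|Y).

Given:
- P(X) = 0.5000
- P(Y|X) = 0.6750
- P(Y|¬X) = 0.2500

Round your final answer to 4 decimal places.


Bayes' theorem: P(X|Y) = P(Y|X) × P(X) / P(Y)

Step 1: Calculate P(Y) using law of total probability
P(Y) = P(Y|X)P(X) + P(Y|¬X)P(¬X)
     = 0.6750 × 0.5000 + 0.2500 × 0.5000
     = 0.33750000 + 0.12500000
     = 0.46250000

Step 2: Apply Bayes' theorem
P(X|Y) = P(Y|X) × P(X) / P(Y)
       = 0.33750000 / 0.46250000
       = 0.7297


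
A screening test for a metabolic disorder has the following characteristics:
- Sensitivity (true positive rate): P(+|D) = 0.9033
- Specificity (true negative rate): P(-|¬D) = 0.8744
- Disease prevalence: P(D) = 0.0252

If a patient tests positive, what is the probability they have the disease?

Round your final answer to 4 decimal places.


Let D = has disease, + = positive test

Given:
- P(D) = 0.0252 (prevalence)
- P(+|D) = 0.9033 (sensitivity)
- P(-|¬D) = 0.8744 (specificity)
- P(+|¬D) = 0.1256 (false positive rate = 1 - specificity)

Step 1: Find P(+)
P(+) = P(+|D)P(D) + P(+|¬D)P(¬D)
     = 0.9033 × 0.0252 + 0.1256 × 0.9748
     = 0.02276316 + 0.12243488
     = 0.14519804

Step 2: Apply Bayes' theorem for P(D|+)
P(D|+) = P(+|D)P(D) / P(+)
       = 0.02276316 / 0.14519804
       = 0.1568


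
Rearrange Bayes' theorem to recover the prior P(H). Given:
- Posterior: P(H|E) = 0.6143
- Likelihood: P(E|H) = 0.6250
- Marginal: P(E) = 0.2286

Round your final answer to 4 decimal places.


From Bayes' theorem: P(H|E) = P(E|H) × P(H) / P(E)

Rearranging for P(H):
P(H) = P(H|E) × P(E) / P(E|H)
     = 0.6143 × 0.2286 / 0.6250
     = 0.14042898 / 0.6250
     = 0.2247


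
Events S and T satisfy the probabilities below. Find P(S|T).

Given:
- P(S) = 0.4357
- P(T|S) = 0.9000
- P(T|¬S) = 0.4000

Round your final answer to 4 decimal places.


Bayes' theorem: P(S|T) = P(T|S) × P(S) / P(T)

Step 1: Calculate P(T) using law of total probability
P(T) = P(T|S)P(S) + P(T|¬S)P(¬S)
     = 0.9000 × 0.4357 + 0.4000 × 0.5643
     = 0.39213000 + 0.22572000
     = 0.61785000

Step 2: Apply Bayes' theorem
P(S|T) = P(T|S) × P(S) / P(T)
       = 0.39213000 / 0.61785000
       = 0.6347


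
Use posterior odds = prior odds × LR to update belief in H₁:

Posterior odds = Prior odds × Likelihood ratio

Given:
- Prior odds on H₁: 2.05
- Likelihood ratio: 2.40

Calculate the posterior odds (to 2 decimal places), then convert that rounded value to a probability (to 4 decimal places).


Step 1: Calculate posterior odds
Posterior odds = Prior odds × LR
               = 2.05 × 2.40
               = 4.92

Step 2: Convert to probability
P(H₁|E) = Posterior odds / (1 + Posterior odds)
       = 4.92 / (1 + 4.92)
       = 4.92 / 5.92
       = 0.8311

The evidence increased P(H₁) from 0.6721 to 0.8311.


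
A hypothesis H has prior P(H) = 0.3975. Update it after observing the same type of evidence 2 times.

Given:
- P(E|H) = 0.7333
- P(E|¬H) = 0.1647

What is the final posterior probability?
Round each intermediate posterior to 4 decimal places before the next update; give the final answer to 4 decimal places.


Sequential Bayesian updating:

Initial prior: P(H) = 0.3975

Update 1:
  P(E) = 0.7333 × 0.3975 + 0.1647 × 0.6025 = 0.29148675 + 0.09923175 = 0.39071850
  P(H|E) = 0.29148675 / 0.39071850 = 0.7460

Update 2:
  P(E) = 0.7333 × 0.7460 + 0.1647 × 0.2540 = 0.54704180 + 0.04183380 = 0.58887560
  P(H|E) = 0.54704180 / 0.58887560 = 0.9290

Final posterior: 0.9290


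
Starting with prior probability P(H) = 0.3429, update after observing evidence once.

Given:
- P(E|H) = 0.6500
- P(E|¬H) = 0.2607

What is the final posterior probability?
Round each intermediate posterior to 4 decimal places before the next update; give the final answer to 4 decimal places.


Sequential Bayesian updating:

Initial prior: P(H) = 0.3429

Update 1:
  P(E) = 0.6500 × 0.3429 + 0.2607 × 0.6571 = 0.22288500 + 0.17130597 = 0.39419097
  P(H|E) = 0.22288500 / 0.39419097 = 0.5654

Final posterior: 0.5654


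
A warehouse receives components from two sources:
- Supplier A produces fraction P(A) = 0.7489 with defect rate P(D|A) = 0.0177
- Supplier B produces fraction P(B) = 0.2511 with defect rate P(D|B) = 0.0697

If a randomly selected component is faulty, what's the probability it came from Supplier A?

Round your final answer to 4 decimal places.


Let A = from Supplier A, D = faulty

Given:
- P(A) = 0.7489, P(B) = 0.2511
- P(D|A) = 0.0177, P(D|B) = 0.0697

Step 1: Find P(D)
P(D) = P(D|A)P(A) + P(D|B)P(B)
     = 0.0177 × 0.7489 + 0.0697 × 0.2511
     = 0.01325553 + 0.01750167
     = 0.03075720

Step 2: Apply Bayes' theorem
P(A|D) = P(D|A)P(A) / P(D)
       = 0.01325553 / 0.03075720
       = 0.4310


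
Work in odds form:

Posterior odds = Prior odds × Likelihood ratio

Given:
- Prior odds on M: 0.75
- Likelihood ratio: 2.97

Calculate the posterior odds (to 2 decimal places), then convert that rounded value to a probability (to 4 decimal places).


Step 1: Calculate posterior odds
Posterior odds = Prior odds × LR
               = 0.75 × 2.97
               = 2.23

Step 2: Convert to probability
P(M|E) = Posterior odds / (1 + Posterior odds)
       = 2.23 / (1 + 2.23)
       = 2.23 / 3.23
       = 0.6904

The evidence increased P(M) from 0.4286 to 0.6904.


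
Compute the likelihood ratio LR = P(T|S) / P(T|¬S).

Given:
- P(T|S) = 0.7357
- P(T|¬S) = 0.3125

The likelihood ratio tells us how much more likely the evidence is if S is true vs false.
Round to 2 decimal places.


Likelihood Ratio (LR) = P(T|S) / P(T|¬S)

LR = 0.7357 / 0.3125
   = 2.35

The evidence is 2.35 times more likely if S is true than if S is false.
LR > 1, so observing T raises the odds in favor of S.


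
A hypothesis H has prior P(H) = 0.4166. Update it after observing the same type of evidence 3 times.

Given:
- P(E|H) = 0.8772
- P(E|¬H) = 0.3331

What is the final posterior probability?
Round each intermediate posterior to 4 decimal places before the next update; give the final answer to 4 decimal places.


Sequential Bayesian updating:

Initial prior: P(H) = 0.4166

Update 1:
  P(E) = 0.8772 × 0.4166 + 0.3331 × 0.5834 = 0.36544152 + 0.19433054 = 0.55977206
  P(H|E) = 0.36544152 / 0.55977206 = 0.6528

Update 2:
  P(E) = 0.8772 × 0.6528 + 0.3331 × 0.3472 = 0.57263616 + 0.11565232 = 0.68828848
  P(H|E) = 0.57263616 / 0.68828848 = 0.8320

Update 3:
  P(E) = 0.8772 × 0.8320 + 0.3331 × 0.1680 = 0.72983040 + 0.05596080 = 0.78579120
  P(H|E) = 0.72983040 / 0.78579120 = 0.9288

Final posterior: 0.9288


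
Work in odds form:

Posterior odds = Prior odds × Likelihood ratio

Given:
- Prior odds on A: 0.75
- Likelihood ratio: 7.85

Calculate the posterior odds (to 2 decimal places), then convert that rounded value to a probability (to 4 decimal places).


Step 1: Calculate posterior odds
Posterior odds = Prior odds × LR
               = 0.75 × 7.85
               = 5.89

Step 2: Convert to probability
P(A|E) = Posterior odds / (1 + Posterior odds)
       = 5.89 / (1 + 5.89)
       = 5.89 / 6.89
       = 0.8549

The evidence increased P(A) from 0.4286 to 0.8549.


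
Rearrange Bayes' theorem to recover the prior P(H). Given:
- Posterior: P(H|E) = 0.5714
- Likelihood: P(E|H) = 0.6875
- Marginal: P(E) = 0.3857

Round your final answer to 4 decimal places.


From Bayes' theorem: P(H|E) = P(E|H) × P(H) / P(E)

Rearranging for P(H):
P(H) = P(H|E) × P(E) / P(E|H)
     = 0.5714 × 0.3857 / 0.6875
     = 0.22038898 / 0.6875
     = 0.3206


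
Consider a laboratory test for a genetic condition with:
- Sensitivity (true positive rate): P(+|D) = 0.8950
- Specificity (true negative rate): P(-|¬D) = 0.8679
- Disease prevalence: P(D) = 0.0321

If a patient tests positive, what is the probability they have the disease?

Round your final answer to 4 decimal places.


Let D = has disease, + = positive test

Given:
- P(D) = 0.0321 (prevalence)
- P(+|D) = 0.8950 (sensitivity)
- P(-|¬D) = 0.8679 (specificity)
- P(+|¬D) = 0.1321 (false positive rate = 1 - specificity)

Step 1: Find P(+)
P(+) = P(+|D)P(D) + P(+|¬D)P(¬D)
     = 0.8950 × 0.0321 + 0.1321 × 0.9679
     = 0.02872950 + 0.12785959
     = 0.15658909

Step 2: Apply Bayes' theorem for P(D|+)
P(D|+) = P(+|D)P(D) / P(+)
       = 0.02872950 / 0.15658909
       = 0.1835


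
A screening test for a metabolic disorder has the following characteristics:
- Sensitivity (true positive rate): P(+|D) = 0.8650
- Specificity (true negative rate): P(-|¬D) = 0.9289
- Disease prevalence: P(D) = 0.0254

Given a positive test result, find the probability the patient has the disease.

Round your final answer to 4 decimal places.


Let D = has disease, + = positive test

Given:
- P(D) = 0.0254 (prevalence)
- P(+|D) = 0.8650 (sensitivity)
- P(-|¬D) = 0.9289 (specificity)
- P(+|¬D) = 0.0711 (false positive rate = 1 - specificity)

Step 1: Find P(+)
P(+) = P(+|D)P(D) + P(+|¬D)P(¬D)
     = 0.8650 × 0.0254 + 0.0711 × 0.9746
     = 0.02197100 + 0.06929406
     = 0.09126506

Step 2: Apply Bayes' theorem for P(D|+)
P(D|+) = P(+|D)P(D) / P(+)
       = 0.02197100 / 0.09126506
       = 0.2407


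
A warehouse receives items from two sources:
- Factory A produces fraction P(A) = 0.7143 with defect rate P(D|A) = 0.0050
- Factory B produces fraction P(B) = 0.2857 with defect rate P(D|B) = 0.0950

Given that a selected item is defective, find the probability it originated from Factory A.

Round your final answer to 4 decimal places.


Let A = from Factory A, D = defective

Given:
- P(A) = 0.7143, P(B) = 0.2857
- P(D|A) = 0.0050, P(D|B) = 0.0950

Step 1: Find P(D)
P(D) = P(D|A)P(A) + P(D|B)P(B)
     = 0.0050 × 0.7143 + 0.0950 × 0.2857
     = 0.00357150 + 0.02714150
     = 0.03071300

Step 2: Apply Bayes' theorem
P(A|D) = P(D|A)P(A) / P(D)
       = 0.00357150 / 0.03071300
       = 0.1163


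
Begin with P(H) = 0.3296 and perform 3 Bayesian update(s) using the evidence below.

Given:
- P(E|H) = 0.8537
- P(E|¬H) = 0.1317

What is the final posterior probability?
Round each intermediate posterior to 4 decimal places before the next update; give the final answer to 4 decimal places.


Sequential Bayesian updating:

Initial prior: P(H) = 0.3296

Update 1:
  P(E) = 0.8537 × 0.3296 + 0.1317 × 0.6704 = 0.28137952 + 0.08829168 = 0.36967120
  P(H|E) = 0.28137952 / 0.36967120 = 0.7612

Update 2:
  P(E) = 0.8537 × 0.7612 + 0.1317 × 0.2388 = 0.64983644 + 0.03144996 = 0.68128640
  P(H|E) = 0.64983644 / 0.68128640 = 0.9538

Update 3:
  P(E) = 0.8537 × 0.9538 + 0.1317 × 0.0462 = 0.81425906 + 0.00608454 = 0.82034360
  P(H|E) = 0.81425906 / 0.82034360 = 0.9926

Final posterior: 0.9926


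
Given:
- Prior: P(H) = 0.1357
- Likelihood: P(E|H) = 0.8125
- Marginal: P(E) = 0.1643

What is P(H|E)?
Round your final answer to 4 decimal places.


Using Bayes' theorem:

P(H|E) = P(E|H) × P(H) / P(E)
       = 0.8125 × 0.1357 / 0.1643
       = 0.11025625 / 0.1643
       = 0.6711

The evidence strengthens our belief in H.
Prior: 0.1357 → Posterior: 0.6711


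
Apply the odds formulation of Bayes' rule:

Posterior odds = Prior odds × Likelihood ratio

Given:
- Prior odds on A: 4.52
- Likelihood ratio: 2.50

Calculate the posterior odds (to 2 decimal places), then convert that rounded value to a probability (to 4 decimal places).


Step 1: Calculate posterior odds
Posterior odds = Prior odds × LR
               = 4.52 × 2.50
               = 11.30

Step 2: Convert to probability
P(A|E) = Posterior odds / (1 + Posterior odds)
       = 11.30 / (1 + 11.30)
       = 11.30 / 12.30
       = 0.9187

The evidence increased P(A) from 0.8188 to 0.9187.


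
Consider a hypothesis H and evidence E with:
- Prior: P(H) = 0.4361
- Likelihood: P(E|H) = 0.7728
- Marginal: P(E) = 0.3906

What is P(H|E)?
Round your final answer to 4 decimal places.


Using Bayes' theorem:

P(H|E) = P(E|H) × P(H) / P(E)
       = 0.7728 × 0.4361 / 0.3906
       = 0.33701808 / 0.3906
       = 0.8628

The evidence strengthens our belief in H.
Prior: 0.4361 → Posterior: 0.8628


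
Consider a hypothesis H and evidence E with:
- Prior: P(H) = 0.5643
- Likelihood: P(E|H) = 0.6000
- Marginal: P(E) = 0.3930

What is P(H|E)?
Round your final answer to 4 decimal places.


Using Bayes' theorem:

P(H|E) = P(E|H) × P(H) / P(E)
       = 0.6000 × 0.5643 / 0.3930
       = 0.33858000 / 0.3930
       = 0.8615

The evidence strengthens our belief in H.
Prior: 0.5643 → Posterior: 0.8615


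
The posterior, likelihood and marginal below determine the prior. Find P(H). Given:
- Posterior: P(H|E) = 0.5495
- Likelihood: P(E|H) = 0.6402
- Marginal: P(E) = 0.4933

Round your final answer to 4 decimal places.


From Bayes' theorem: P(H|E) = P(E|H) × P(H) / P(E)

Rearranging for P(H):
P(H) = P(H|E) × P(E) / P(E|H)
     = 0.5495 × 0.4933 / 0.6402
     = 0.27106835 / 0.6402
     = 0.4234


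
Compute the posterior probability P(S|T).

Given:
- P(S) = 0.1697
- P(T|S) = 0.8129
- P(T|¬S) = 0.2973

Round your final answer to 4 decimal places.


Bayes' theorem: P(S|T) = P(T|S) × P(S) / P(T)

Step 1: Calculate P(T) using law of total probability
P(T) = P(T|S)P(S) + P(T|¬S)P(¬S)
     = 0.8129 × 0.1697 + 0.2973 × 0.8303
     = 0.13794913 + 0.24684819
     = 0.38479732

Step 2: Apply Bayes' theorem
P(S|T) = P(T|S) × P(S) / P(T)
       = 0.13794913 / 0.38479732
       = 0.3585


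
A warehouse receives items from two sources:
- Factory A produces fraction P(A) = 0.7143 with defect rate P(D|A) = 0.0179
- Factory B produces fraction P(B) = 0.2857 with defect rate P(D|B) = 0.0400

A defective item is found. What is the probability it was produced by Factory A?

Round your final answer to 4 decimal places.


Let A = from Factory A, D = defective

Given:
- P(A) = 0.7143, P(B) = 0.2857
- P(D|A) = 0.0179, P(D|B) = 0.0400

Step 1: Find P(D)
P(D) = P(D|A)P(A) + P(D|B)P(B)
     = 0.0179 × 0.7143 + 0.0400 × 0.2857
     = 0.01278597 + 0.01142800
     = 0.02421397

Step 2: Apply Bayes' theorem
P(A|D) = P(D|A)P(A) / P(D)
       = 0.01278597 / 0.02421397
       = 0.5280


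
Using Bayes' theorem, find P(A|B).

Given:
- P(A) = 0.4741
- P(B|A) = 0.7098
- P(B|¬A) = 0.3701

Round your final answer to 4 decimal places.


Bayes' theorem: P(A|B) = P(B|A) × P(A) / P(B)

Step 1: Calculate P(B) using law of total probability
P(B) = P(B|A)P(A) + P(B|¬A)P(¬A)
     = 0.7098 × 0.4741 + 0.3701 × 0.5259
     = 0.33651618 + 0.19463559
     = 0.53115177

Step 2: Apply Bayes' theorem
P(A|B) = P(B|A) × P(A) / P(B)
       = 0.33651618 / 0.53115177
       = 0.6336


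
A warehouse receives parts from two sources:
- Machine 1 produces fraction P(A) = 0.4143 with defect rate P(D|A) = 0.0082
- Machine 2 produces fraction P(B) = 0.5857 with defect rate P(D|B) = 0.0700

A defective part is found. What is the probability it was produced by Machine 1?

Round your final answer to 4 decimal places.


Let A = from Machine 1, D = defective

Given:
- P(A) = 0.4143, P(B) = 0.5857
- P(D|A) = 0.0082, P(D|B) = 0.0700

Step 1: Find P(D)
P(D) = P(D|A)P(A) + P(D|B)P(B)
     = 0.0082 × 0.4143 + 0.0700 × 0.5857
     = 0.00339726 + 0.04099900
     = 0.04439626

Step 2: Apply Bayes' theorem
P(A|D) = P(D|A)P(A) / P(D)
       = 0.00339726 / 0.04439626
       = 0.0765


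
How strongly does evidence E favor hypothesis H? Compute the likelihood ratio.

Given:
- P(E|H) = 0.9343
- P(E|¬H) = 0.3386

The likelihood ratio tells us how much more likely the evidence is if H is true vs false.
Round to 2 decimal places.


Likelihood Ratio (LR) = P(E|H) / P(E|¬H)

LR = 0.9343 / 0.3386
   = 2.76

The evidence is 2.76 times more likely if H is true than if H is false.
Because LR exceeds 1, E is evidence for H.


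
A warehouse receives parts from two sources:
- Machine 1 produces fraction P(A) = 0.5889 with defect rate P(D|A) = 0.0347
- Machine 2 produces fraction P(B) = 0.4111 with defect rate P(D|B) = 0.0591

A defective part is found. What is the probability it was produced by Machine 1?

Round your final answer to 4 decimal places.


Let A = from Machine 1, D = defective

Given:
- P(A) = 0.5889, P(B) = 0.4111
- P(D|A) = 0.0347, P(D|B) = 0.0591

Step 1: Find P(D)
P(D) = P(D|A)P(A) + P(D|B)P(B)
     = 0.0347 × 0.5889 + 0.0591 × 0.4111
     = 0.02043483 + 0.02429601
     = 0.04473084

Step 2: Apply Bayes' theorem
P(A|D) = P(D|A)P(A) / P(D)
       = 0.02043483 / 0.04473084
       = 0.4568


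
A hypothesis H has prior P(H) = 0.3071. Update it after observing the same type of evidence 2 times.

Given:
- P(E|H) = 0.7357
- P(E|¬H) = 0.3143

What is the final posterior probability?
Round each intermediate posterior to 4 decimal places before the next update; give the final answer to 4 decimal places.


Sequential Bayesian updating:

Initial prior: P(H) = 0.3071

Update 1:
  P(E) = 0.7357 × 0.3071 + 0.3143 × 0.6929 = 0.22593347 + 0.21777847 = 0.44371194
  P(H|E) = 0.22593347 / 0.44371194 = 0.5092

Update 2:
  P(E) = 0.7357 × 0.5092 + 0.3143 × 0.4908 = 0.37461844 + 0.15425844 = 0.52887688
  P(H|E) = 0.37461844 / 0.52887688 = 0.7083

Final posterior: 0.7083


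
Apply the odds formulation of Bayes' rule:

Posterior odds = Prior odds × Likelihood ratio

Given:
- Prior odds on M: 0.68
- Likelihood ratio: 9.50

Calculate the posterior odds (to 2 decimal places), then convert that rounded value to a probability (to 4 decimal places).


Step 1: Calculate posterior odds
Posterior odds = Prior odds × LR
               = 0.68 × 9.50
               = 6.46

Step 2: Convert to probability
P(M|E) = Posterior odds / (1 + Posterior odds)
       = 6.46 / (1 + 6.46)
       = 6.46 / 7.46
       = 0.8660

The evidence increased P(M) from 0.4048 to 0.8660.


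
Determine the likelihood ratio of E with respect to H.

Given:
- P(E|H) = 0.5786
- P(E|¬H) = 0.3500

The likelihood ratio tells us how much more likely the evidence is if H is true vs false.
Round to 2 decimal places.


Likelihood Ratio (LR) = P(E|H) / P(E|¬H)

LR = 0.5786 / 0.3500
   = 1.65

The evidence is 1.65 times more likely if H is true than if H is false.
Since LR > 1, the evidence supports H over ¬H.


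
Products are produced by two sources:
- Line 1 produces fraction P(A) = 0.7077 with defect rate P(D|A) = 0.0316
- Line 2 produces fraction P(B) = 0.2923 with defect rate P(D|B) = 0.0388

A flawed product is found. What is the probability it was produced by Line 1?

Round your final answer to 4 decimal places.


Let A = from Line 1, D = flawed

Given:
- P(A) = 0.7077, P(B) = 0.2923
- P(D|A) = 0.0316, P(D|B) = 0.0388

Step 1: Find P(D)
P(D) = P(D|A)P(A) + P(D|B)P(B)
     = 0.0316 × 0.7077 + 0.0388 × 0.2923
     = 0.02236332 + 0.01134124
     = 0.03370456

Step 2: Apply Bayes' theorem
P(A|D) = P(D|A)P(A) / P(D)
       = 0.02236332 / 0.03370456
       = 0.6635


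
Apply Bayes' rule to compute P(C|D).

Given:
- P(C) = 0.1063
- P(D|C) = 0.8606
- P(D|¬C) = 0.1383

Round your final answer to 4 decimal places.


Bayes' theorem: P(C|D) = P(D|C) × P(C) / P(D)

Step 1: Calculate P(D) using law of total probability
P(D) = P(D|C)P(C) + P(D|¬C)P(¬C)
     = 0.8606 × 0.1063 + 0.1383 × 0.8937
     = 0.09148178 + 0.12359871
     = 0.21508049

Step 2: Apply Bayes' theorem
P(C|D) = P(D|C) × P(C) / P(D)
       = 0.09148178 / 0.21508049
       = 0.4253


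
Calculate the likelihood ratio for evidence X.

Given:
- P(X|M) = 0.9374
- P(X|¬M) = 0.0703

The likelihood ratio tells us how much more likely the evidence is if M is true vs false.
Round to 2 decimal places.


Likelihood Ratio (LR) = P(X|M) / P(X|¬M)

LR = 0.9374 / 0.0703
   = 13.33

The evidence is 13.33 times more likely if M is true than if M is false.
LR > 1, so observing X raises the odds in favor of M.


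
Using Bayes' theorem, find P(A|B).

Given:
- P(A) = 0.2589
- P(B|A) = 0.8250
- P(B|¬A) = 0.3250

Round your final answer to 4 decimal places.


Bayes' theorem: P(A|B) = P(B|A) × P(A) / P(B)

Step 1: Calculate P(B) using law of total probability
P(B) = P(B|A)P(A) + P(B|¬A)P(¬A)
     = 0.8250 × 0.2589 + 0.3250 × 0.7411
     = 0.21359250 + 0.24085750
     = 0.45445000

Step 2: Apply Bayes' theorem
P(A|B) = P(B|A) × P(A) / P(B)
       = 0.21359250 / 0.45445000
       = 0.4700


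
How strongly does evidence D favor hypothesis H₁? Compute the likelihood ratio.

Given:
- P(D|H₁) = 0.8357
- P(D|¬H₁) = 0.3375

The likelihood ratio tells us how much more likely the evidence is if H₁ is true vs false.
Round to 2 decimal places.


Likelihood Ratio (LR) = P(D|H₁) / P(D|¬H₁)

LR = 0.8357 / 0.3375
   = 2.48

The evidence is 2.48 times more likely if H₁ is true than if H₁ is false.
Since LR > 1, the evidence supports H₁ over ¬H₁.


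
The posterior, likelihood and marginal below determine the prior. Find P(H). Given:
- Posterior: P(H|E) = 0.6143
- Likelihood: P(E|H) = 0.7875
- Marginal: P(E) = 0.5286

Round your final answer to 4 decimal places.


From Bayes' theorem: P(H|E) = P(E|H) × P(H) / P(E)

Rearranging for P(H):
P(H) = P(H|E) × P(E) / P(E|H)
     = 0.6143 × 0.5286 / 0.7875
     = 0.32471898 / 0.7875
     = 0.4123


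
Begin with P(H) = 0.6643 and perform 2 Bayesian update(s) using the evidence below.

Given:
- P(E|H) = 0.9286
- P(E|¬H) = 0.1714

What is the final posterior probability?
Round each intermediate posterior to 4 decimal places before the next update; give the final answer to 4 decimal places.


Sequential Bayesian updating:

Initial prior: P(H) = 0.6643

Update 1:
  P(E) = 0.9286 × 0.6643 + 0.1714 × 0.3357 = 0.61686898 + 0.05753898 = 0.67440796
  P(H|E) = 0.61686898 / 0.67440796 = 0.9147

Update 2:
  P(E) = 0.9286 × 0.9147 + 0.1714 × 0.0853 = 0.84939042 + 0.01462042 = 0.86401084
  P(H|E) = 0.84939042 / 0.86401084 = 0.9831

Final posterior: 0.9831


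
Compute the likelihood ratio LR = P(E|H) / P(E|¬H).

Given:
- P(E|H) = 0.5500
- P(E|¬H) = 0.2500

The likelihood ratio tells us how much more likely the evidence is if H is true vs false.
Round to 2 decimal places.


Likelihood Ratio (LR) = P(E|H) / P(E|¬H)

LR = 0.5500 / 0.2500
   = 2.20

The evidence is 2.20 times more likely if H is true than if H is false.
LR > 1, so observing E raises the odds in favor of H.


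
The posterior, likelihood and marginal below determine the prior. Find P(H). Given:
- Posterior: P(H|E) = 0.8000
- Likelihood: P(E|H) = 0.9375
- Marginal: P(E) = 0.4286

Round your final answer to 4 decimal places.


From Bayes' theorem: P(H|E) = P(E|H) × P(H) / P(E)

Rearranging for P(H):
P(H) = P(H|E) × P(E) / P(E|H)
     = 0.8000 × 0.4286 / 0.9375
     = 0.34288000 / 0.9375
     = 0.3657


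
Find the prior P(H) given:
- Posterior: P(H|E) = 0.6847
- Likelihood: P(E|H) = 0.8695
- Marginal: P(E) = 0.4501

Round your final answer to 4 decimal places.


From Bayes' theorem: P(H|E) = P(E|H) × P(H) / P(E)

Rearranging for P(H):
P(H) = P(H|E) × P(E) / P(E|H)
     = 0.6847 × 0.4501 / 0.8695
     = 0.30818347 / 0.8695
     = 0.3544


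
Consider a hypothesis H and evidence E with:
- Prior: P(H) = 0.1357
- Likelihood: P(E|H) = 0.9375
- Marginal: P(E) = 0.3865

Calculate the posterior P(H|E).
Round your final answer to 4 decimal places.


Using Bayes' theorem:

P(H|E) = P(E|H) × P(H) / P(E)
       = 0.9375 × 0.1357 / 0.3865
       = 0.12721875 / 0.3865
       = 0.3292

The evidence strengthens our belief in H.
Prior: 0.1357 → Posterior: 0.3292


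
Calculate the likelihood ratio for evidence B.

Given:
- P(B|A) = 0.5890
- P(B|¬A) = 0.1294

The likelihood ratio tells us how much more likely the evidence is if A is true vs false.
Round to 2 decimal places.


Likelihood Ratio (LR) = P(B|A) / P(B|¬A)

LR = 0.5890 / 0.1294
   = 4.55

The evidence is 4.55 times more likely if A is true than if A is false.
Because LR exceeds 1, B is evidence for A.


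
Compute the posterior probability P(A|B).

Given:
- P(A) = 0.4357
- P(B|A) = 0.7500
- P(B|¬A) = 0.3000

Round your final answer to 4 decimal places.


Bayes' theorem: P(A|B) = P(B|A) × P(A) / P(B)

Step 1: Calculate P(B) using law of total probability
P(B) = P(B|A)P(A) + P(B|¬A)P(¬A)
     = 0.7500 × 0.4357 + 0.3000 × 0.5643
     = 0.32677500 + 0.16929000
     = 0.49606500

Step 2: Apply Bayes' theorem
P(A|B) = P(B|A) × P(A) / P(B)
       = 0.32677500 / 0.49606500
       = 0.6587


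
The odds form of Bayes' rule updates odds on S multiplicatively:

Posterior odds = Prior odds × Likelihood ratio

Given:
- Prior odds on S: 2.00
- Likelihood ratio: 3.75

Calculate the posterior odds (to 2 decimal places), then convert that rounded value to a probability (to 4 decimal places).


Step 1: Calculate posterior odds
Posterior odds = Prior odds × LR
               = 2.00 × 3.75
               = 7.50

Step 2: Convert to probability
P(S|E) = Posterior odds / (1 + Posterior odds)
       = 7.50 / (1 + 7.50)
       = 7.50 / 8.50
       = 0.8824

The evidence increased P(S) from 0.6667 to 0.8824.


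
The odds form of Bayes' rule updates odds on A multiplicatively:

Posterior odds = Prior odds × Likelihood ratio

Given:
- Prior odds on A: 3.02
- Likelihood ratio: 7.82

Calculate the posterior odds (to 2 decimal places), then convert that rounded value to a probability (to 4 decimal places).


Step 1: Calculate posterior odds
Posterior odds = Prior odds × LR
               = 3.02 × 7.82
               = 23.62

Step 2: Convert to probability
P(A|E) = Posterior odds / (1 + Posterior odds)
       = 23.62 / (1 + 23.62)
       = 23.62 / 24.62
       = 0.9594

The evidence increased P(A) from 0.7512 to 0.9594.


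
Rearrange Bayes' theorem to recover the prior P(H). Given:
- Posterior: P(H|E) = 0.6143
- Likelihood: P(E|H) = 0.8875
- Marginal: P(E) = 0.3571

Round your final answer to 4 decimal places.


From Bayes' theorem: P(H|E) = P(E|H) × P(H) / P(E)

Rearranging for P(H):
P(H) = P(H|E) × P(E) / P(E|H)
     = 0.6143 × 0.3571 / 0.8875
     = 0.21936653 / 0.8875
     = 0.2472


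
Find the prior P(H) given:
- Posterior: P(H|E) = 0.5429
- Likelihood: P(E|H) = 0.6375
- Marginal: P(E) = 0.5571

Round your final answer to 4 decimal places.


From Bayes' theorem: P(H|E) = P(E|H) × P(H) / P(E)

Rearranging for P(H):
P(H) = P(H|E) × P(E) / P(E|H)
     = 0.5429 × 0.5571 / 0.6375
     = 0.30244959 / 0.6375
     = 0.4744


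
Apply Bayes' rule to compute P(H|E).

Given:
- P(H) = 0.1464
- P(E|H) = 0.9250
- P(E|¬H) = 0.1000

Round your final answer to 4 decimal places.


Bayes' theorem: P(H|E) = P(E|H) × P(H) / P(E)

Step 1: Calculate P(E) using law of total probability
P(E) = P(E|H)P(H) + P(E|¬H)P(¬H)
     = 0.9250 × 0.1464 + 0.1000 × 0.8536
     = 0.13542000 + 0.08536000
     = 0.22078000

Step 2: Apply Bayes' theorem
P(H|E) = P(E|H) × P(H) / P(E)
       = 0.13542000 / 0.22078000
       = 0.6134


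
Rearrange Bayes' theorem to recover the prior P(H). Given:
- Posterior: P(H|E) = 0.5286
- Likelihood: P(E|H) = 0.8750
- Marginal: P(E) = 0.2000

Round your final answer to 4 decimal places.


From Bayes' theorem: P(H|E) = P(E|H) × P(H) / P(E)

Rearranging for P(H):
P(H) = P(H|E) × P(E) / P(E|H)
     = 0.5286 × 0.2000 / 0.8750
     = 0.10572000 / 0.8750
     = 0.1208


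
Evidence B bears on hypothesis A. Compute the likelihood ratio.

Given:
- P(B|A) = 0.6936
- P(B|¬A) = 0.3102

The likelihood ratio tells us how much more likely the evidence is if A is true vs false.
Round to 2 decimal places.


Likelihood Ratio (LR) = P(B|A) / P(B|¬A)

LR = 0.6936 / 0.3102
   = 2.24

The evidence is 2.24 times more likely if A is true than if A is false.
LR > 1, so observing B raises the odds in favor of A.


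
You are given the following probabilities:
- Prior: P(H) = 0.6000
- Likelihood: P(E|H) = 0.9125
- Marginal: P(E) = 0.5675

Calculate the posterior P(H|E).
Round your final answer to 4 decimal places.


Using Bayes' theorem:

P(H|E) = P(E|H) × P(H) / P(E)
       = 0.9125 × 0.6000 / 0.5675
       = 0.54750000 / 0.5675
       = 0.9648

The evidence strengthens our belief in H.
Prior: 0.6000 → Posterior: 0.9648


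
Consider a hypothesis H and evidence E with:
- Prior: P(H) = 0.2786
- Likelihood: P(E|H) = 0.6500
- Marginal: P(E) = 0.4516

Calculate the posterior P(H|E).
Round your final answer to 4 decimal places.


Using Bayes' theorem:

P(H|E) = P(E|H) × P(H) / P(E)
       = 0.6500 × 0.2786 / 0.4516
       = 0.18109000 / 0.4516
       = 0.4010

The evidence strengthens our belief in H.
Prior: 0.2786 → Posterior: 0.4010


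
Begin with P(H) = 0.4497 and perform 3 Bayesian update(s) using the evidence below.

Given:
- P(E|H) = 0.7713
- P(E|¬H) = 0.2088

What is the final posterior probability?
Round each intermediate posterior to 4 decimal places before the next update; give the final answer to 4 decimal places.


Sequential Bayesian updating:

Initial prior: P(H) = 0.4497

Update 1:
  P(E) = 0.7713 × 0.4497 + 0.2088 × 0.5503 = 0.34685361 + 0.11490264 = 0.46175625
  P(H|E) = 0.34685361 / 0.46175625 = 0.7512

Update 2:
  P(E) = 0.7713 × 0.7512 + 0.2088 × 0.2488 = 0.57940056 + 0.05194944 = 0.63135000
  P(H|E) = 0.57940056 / 0.63135000 = 0.9177

Update 3:
  P(E) = 0.7713 × 0.9177 + 0.2088 × 0.0823 = 0.70782201 + 0.01718424 = 0.72500625
  P(H|E) = 0.70782201 / 0.72500625 = 0.9763

Final posterior: 0.9763


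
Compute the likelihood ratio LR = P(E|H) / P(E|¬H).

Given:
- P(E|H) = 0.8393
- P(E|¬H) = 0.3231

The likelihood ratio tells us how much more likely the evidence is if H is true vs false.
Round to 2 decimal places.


Likelihood Ratio (LR) = P(E|H) / P(E|¬H)

LR = 0.8393 / 0.3231
   = 2.60

The evidence is 2.60 times more likely if H is true than if H is false.
Since LR > 1, the evidence supports H over ¬H.


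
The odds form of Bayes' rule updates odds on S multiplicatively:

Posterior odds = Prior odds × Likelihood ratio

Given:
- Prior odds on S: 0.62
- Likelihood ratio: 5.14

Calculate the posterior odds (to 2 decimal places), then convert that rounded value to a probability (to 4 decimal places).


Step 1: Calculate posterior odds
Posterior odds = Prior odds × LR
               = 0.62 × 5.14
               = 3.19

Step 2: Convert to probability
P(S|E) = Posterior odds / (1 + Posterior odds)
       = 3.19 / (1 + 3.19)
       = 3.19 / 4.19
       = 0.7613

The evidence increased P(S) from 0.3827 to 0.7613.


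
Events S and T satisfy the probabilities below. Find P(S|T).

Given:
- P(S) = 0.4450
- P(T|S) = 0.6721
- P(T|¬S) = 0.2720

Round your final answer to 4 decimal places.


Bayes' theorem: P(S|T) = P(T|S) × P(S) / P(T)

Step 1: Calculate P(T) using law of total probability
P(T) = P(T|S)P(S) + P(T|¬S)P(¬S)
     = 0.6721 × 0.4450 + 0.2720 × 0.5550
     = 0.29908450 + 0.15096000
     = 0.45004450

Step 2: Apply Bayes' theorem
P(S|T) = P(T|S) × P(S) / P(T)
       = 0.29908450 / 0.45004450
       = 0.6646


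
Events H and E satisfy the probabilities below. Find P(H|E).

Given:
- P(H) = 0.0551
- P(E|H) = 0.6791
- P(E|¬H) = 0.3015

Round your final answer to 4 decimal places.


Bayes' theorem: P(H|E) = P(E|H) × P(H) / P(E)

Step 1: Calculate P(E) using law of total probability
P(E) = P(E|H)P(H) + P(E|¬H)P(¬H)
     = 0.6791 × 0.0551 + 0.3015 × 0.9449
     = 0.03741841 + 0.28488735
     = 0.32230576

Step 2: Apply Bayes' theorem
P(H|E) = P(E|H) × P(H) / P(E)
       = 0.03741841 / 0.32230576
       = 0.1161


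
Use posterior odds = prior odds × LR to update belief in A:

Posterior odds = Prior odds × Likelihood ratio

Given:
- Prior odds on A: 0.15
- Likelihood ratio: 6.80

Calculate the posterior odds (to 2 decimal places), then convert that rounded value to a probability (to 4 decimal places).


Step 1: Calculate posterior odds
Posterior odds = Prior odds × LR
               = 0.15 × 6.80
               = 1.02

Step 2: Convert to probability
P(A|E) = Posterior odds / (1 + Posterior odds)
       = 1.02 / (1 + 1.02)
       = 1.02 / 2.02
       = 0.5050

The evidence increased P(A) from 0.1304 to 0.5050.


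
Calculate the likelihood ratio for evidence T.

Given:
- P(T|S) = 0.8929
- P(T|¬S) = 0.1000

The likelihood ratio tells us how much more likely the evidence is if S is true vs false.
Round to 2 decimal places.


Likelihood Ratio (LR) = P(T|S) / P(T|¬S)

LR = 0.8929 / 0.1000
   = 8.93

The evidence is 8.93 times more likely if S is true than if S is false.
LR > 1, so observing T raises the odds in favor of S.


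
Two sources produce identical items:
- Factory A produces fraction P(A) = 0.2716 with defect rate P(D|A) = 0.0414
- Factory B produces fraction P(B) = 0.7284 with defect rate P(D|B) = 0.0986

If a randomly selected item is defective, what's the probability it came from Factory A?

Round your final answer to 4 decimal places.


Let A = from Factory A, D = defective

Given:
- P(A) = 0.2716, P(B) = 0.7284
- P(D|A) = 0.0414, P(D|B) = 0.0986

Step 1: Find P(D)
P(D) = P(D|A)P(A) + P(D|B)P(B)
     = 0.0414 × 0.2716 + 0.0986 × 0.7284
     = 0.01124424 + 0.07182024
     = 0.08306448

Step 2: Apply Bayes' theorem
P(A|D) = P(D|A)P(A) / P(D)
       = 0.01124424 / 0.08306448
       = 0.1354


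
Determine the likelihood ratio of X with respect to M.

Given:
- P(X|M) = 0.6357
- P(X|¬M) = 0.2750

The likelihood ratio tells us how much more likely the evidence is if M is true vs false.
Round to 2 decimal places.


Likelihood Ratio (LR) = P(X|M) / P(X|¬M)

LR = 0.6357 / 0.2750
   = 2.31

The evidence is 2.31 times more likely if M is true than if M is false.
Because LR exceeds 1, X is evidence for M.


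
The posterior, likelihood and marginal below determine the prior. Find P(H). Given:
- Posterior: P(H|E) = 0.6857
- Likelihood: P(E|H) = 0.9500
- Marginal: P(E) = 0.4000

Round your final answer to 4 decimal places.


From Bayes' theorem: P(H|E) = P(E|H) × P(H) / P(E)

Rearranging for P(H):
P(H) = P(H|E) × P(E) / P(E|H)
     = 0.6857 × 0.4000 / 0.9500
     = 0.27428000 / 0.9500
     = 0.2887


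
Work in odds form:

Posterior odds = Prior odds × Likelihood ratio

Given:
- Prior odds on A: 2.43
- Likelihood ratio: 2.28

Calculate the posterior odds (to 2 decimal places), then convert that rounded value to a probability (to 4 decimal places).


Step 1: Calculate posterior odds
Posterior odds = Prior odds × LR
               = 2.43 × 2.28
               = 5.54

Step 2: Convert to probability
P(A|E) = Posterior odds / (1 + Posterior odds)
       = 5.54 / (1 + 5.54)
       = 5.54 / 6.54
       = 0.8471

The evidence increased P(A) from 0.7085 to 0.8471.


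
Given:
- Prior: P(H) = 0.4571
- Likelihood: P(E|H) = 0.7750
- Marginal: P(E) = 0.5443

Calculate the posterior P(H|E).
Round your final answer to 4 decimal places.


Using Bayes' theorem:

P(H|E) = P(E|H) × P(H) / P(E)
       = 0.7750 × 0.4571 / 0.5443
       = 0.35425250 / 0.5443
       = 0.6508

The evidence strengthens our belief in H.
Prior: 0.4571 → Posterior: 0.6508


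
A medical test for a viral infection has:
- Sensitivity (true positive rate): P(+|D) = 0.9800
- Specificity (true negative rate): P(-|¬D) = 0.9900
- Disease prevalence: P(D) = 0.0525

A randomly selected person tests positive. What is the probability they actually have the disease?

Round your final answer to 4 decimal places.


Let D = has disease, + = positive test

Given:
- P(D) = 0.0525 (prevalence)
- P(+|D) = 0.9800 (sensitivity)
- P(-|¬D) = 0.9900 (specificity)
- P(+|¬D) = 0.0100 (false positive rate = 1 - specificity)

Step 1: Find P(+)
P(+) = P(+|D)P(D) + P(+|¬D)P(¬D)
     = 0.9800 × 0.0525 + 0.0100 × 0.9475
     = 0.05145000 + 0.00947500
     = 0.06092500

Step 2: Apply Bayes' theorem for P(D|+)
P(D|+) = P(+|D)P(D) / P(+)
       = 0.05145000 / 0.06092500
       = 0.8445


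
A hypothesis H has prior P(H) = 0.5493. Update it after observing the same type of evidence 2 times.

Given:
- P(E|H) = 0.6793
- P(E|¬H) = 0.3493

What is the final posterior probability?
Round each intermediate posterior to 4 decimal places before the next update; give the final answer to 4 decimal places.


Sequential Bayesian updating:

Initial prior: P(H) = 0.5493

Update 1:
  P(E) = 0.6793 × 0.5493 + 0.3493 × 0.4507 = 0.37313949 + 0.15742951 = 0.53056900
  P(H|E) = 0.37313949 / 0.53056900 = 0.7033

Update 2:
  P(E) = 0.6793 × 0.7033 + 0.3493 × 0.2967 = 0.47775169 + 0.10363731 = 0.58138900
  P(H|E) = 0.47775169 / 0.58138900 = 0.8217

Final posterior: 0.8217


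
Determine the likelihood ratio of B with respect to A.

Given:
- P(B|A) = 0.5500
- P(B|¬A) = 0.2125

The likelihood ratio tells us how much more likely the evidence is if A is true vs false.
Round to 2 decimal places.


Likelihood Ratio (LR) = P(B|A) / P(B|¬A)

LR = 0.5500 / 0.2125
   = 2.59

The evidence is 2.59 times more likely if A is true than if A is false.
Because LR exceeds 1, B is evidence for A.


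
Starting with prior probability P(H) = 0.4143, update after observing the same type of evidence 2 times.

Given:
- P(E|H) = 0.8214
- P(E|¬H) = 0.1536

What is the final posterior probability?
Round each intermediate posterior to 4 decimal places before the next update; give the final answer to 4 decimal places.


Sequential Bayesian updating:

Initial prior: P(H) = 0.4143

Update 1:
  P(E) = 0.8214 × 0.4143 + 0.1536 × 0.5857 = 0.34030602 + 0.08996352 = 0.43026954
  P(H|E) = 0.34030602 / 0.43026954 = 0.7909

Update 2:
  P(E) = 0.8214 × 0.7909 + 0.1536 × 0.2091 = 0.64964526 + 0.03211776 = 0.68176302
  P(H|E) = 0.64964526 / 0.68176302 = 0.9529

Final posterior: 0.9529


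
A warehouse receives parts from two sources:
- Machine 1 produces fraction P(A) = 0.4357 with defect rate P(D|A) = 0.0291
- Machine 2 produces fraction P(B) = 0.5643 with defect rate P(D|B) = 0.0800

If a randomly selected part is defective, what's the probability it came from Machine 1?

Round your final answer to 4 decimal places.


Let A = from Machine 1, D = defective

Given:
- P(A) = 0.4357, P(B) = 0.5643
- P(D|A) = 0.0291, P(D|B) = 0.0800

Step 1: Find P(D)
P(D) = P(D|A)P(A) + P(D|B)P(B)
     = 0.0291 × 0.4357 + 0.0800 × 0.5643
     = 0.01267887 + 0.04514400
     = 0.05782287

Step 2: Apply Bayes' theorem
P(A|D) = P(D|A)P(A) / P(D)
       = 0.01267887 / 0.05782287
       = 0.2193
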